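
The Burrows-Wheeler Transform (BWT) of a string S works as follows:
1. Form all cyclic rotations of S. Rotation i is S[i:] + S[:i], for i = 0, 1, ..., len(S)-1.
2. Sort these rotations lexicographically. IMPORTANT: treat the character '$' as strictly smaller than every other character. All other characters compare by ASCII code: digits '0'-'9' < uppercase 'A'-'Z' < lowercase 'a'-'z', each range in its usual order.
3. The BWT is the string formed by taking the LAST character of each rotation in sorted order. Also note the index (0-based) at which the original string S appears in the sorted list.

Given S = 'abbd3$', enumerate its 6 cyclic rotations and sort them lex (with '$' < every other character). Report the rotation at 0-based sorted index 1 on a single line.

All 6 rotations (rotation i = S[i:]+S[:i]):
  rot[0] = abbd3$
  rot[1] = bbd3$a
  rot[2] = bd3$ab
  rot[3] = d3$abb
  rot[4] = 3$abbd
  rot[5] = $abbd3
Sorted (with $ < everything):
  sorted[0] = $abbd3
  sorted[1] = 3$abbd
  sorted[2] = abbd3$
  sorted[3] = bbd3$a
  sorted[4] = bd3$ab
  sorted[5] = d3$abb
sorted[1] = 3$abbd

Answer: 3$abbd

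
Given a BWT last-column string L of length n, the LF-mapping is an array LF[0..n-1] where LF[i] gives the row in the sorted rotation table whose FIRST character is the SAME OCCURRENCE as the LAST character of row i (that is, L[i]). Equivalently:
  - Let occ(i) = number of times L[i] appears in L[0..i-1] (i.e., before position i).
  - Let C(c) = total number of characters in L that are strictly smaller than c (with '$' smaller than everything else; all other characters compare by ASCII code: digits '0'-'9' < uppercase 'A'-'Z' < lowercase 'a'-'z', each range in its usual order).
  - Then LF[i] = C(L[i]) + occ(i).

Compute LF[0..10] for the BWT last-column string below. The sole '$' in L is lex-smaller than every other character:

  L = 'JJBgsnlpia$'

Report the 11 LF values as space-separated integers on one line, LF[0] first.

Answer: 2 3 1 5 10 8 7 9 6 4 0

Derivation:
Char counts: '$':1, 'B':1, 'J':2, 'a':1, 'g':1, 'i':1, 'l':1, 'n':1, 'p':1, 's':1
C (first-col start): C('$')=0, C('B')=1, C('J')=2, C('a')=4, C('g')=5, C('i')=6, C('l')=7, C('n')=8, C('p')=9, C('s')=10
L[0]='J': occ=0, LF[0]=C('J')+0=2+0=2
L[1]='J': occ=1, LF[1]=C('J')+1=2+1=3
L[2]='B': occ=0, LF[2]=C('B')+0=1+0=1
L[3]='g': occ=0, LF[3]=C('g')+0=5+0=5
L[4]='s': occ=0, LF[4]=C('s')+0=10+0=10
L[5]='n': occ=0, LF[5]=C('n')+0=8+0=8
L[6]='l': occ=0, LF[6]=C('l')+0=7+0=7
L[7]='p': occ=0, LF[7]=C('p')+0=9+0=9
L[8]='i': occ=0, LF[8]=C('i')+0=6+0=6
L[9]='a': occ=0, LF[9]=C('a')+0=4+0=4
L[10]='$': occ=0, LF[10]=C('$')+0=0+0=0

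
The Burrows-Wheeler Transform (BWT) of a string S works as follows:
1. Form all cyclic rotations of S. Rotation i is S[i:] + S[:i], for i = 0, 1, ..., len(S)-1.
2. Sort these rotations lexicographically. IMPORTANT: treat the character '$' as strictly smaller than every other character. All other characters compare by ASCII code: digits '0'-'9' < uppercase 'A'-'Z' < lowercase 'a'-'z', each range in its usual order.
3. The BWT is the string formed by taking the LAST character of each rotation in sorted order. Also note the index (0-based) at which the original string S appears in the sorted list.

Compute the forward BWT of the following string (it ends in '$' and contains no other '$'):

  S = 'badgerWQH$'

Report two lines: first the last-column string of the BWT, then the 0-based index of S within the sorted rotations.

All 10 rotations (rotation i = S[i:]+S[:i]):
  rot[0] = badgerWQH$
  rot[1] = adgerWQH$b
  rot[2] = dgerWQH$ba
  rot[3] = gerWQH$bad
  rot[4] = erWQH$badg
  rot[5] = rWQH$badge
  rot[6] = WQH$badger
  rot[7] = QH$badgerW
  rot[8] = H$badgerWQ
  rot[9] = $badgerWQH
Sorted (with $ < everything):
  sorted[0] = $badgerWQH  (last char: 'H')
  sorted[1] = H$badgerWQ  (last char: 'Q')
  sorted[2] = QH$badgerW  (last char: 'W')
  sorted[3] = WQH$badger  (last char: 'r')
  sorted[4] = adgerWQH$b  (last char: 'b')
  sorted[5] = badgerWQH$  (last char: '$')
  sorted[6] = dgerWQH$ba  (last char: 'a')
  sorted[7] = erWQH$badg  (last char: 'g')
  sorted[8] = gerWQH$bad  (last char: 'd')
  sorted[9] = rWQH$badge  (last char: 'e')
Last column: HQWrb$agde
Original string S is at sorted index 5

Answer: HQWrb$agde
5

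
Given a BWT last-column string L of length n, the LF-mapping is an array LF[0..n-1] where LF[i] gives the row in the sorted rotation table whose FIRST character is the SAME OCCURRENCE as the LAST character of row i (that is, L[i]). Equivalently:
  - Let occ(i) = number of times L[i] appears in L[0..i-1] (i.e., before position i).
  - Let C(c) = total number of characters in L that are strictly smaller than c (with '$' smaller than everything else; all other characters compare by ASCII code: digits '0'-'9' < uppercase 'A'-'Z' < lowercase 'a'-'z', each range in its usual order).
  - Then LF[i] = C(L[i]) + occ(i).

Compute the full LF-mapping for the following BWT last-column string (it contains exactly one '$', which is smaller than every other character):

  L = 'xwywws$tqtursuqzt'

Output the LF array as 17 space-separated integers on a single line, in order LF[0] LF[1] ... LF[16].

Char counts: '$':1, 'q':2, 'r':1, 's':2, 't':3, 'u':2, 'w':3, 'x':1, 'y':1, 'z':1
C (first-col start): C('$')=0, C('q')=1, C('r')=3, C('s')=4, C('t')=6, C('u')=9, C('w')=11, C('x')=14, C('y')=15, C('z')=16
L[0]='x': occ=0, LF[0]=C('x')+0=14+0=14
L[1]='w': occ=0, LF[1]=C('w')+0=11+0=11
L[2]='y': occ=0, LF[2]=C('y')+0=15+0=15
L[3]='w': occ=1, LF[3]=C('w')+1=11+1=12
L[4]='w': occ=2, LF[4]=C('w')+2=11+2=13
L[5]='s': occ=0, LF[5]=C('s')+0=4+0=4
L[6]='$': occ=0, LF[6]=C('$')+0=0+0=0
L[7]='t': occ=0, LF[7]=C('t')+0=6+0=6
L[8]='q': occ=0, LF[8]=C('q')+0=1+0=1
L[9]='t': occ=1, LF[9]=C('t')+1=6+1=7
L[10]='u': occ=0, LF[10]=C('u')+0=9+0=9
L[11]='r': occ=0, LF[11]=C('r')+0=3+0=3
L[12]='s': occ=1, LF[12]=C('s')+1=4+1=5
L[13]='u': occ=1, LF[13]=C('u')+1=9+1=10
L[14]='q': occ=1, LF[14]=C('q')+1=1+1=2
L[15]='z': occ=0, LF[15]=C('z')+0=16+0=16
L[16]='t': occ=2, LF[16]=C('t')+2=6+2=8

Answer: 14 11 15 12 13 4 0 6 1 7 9 3 5 10 2 16 8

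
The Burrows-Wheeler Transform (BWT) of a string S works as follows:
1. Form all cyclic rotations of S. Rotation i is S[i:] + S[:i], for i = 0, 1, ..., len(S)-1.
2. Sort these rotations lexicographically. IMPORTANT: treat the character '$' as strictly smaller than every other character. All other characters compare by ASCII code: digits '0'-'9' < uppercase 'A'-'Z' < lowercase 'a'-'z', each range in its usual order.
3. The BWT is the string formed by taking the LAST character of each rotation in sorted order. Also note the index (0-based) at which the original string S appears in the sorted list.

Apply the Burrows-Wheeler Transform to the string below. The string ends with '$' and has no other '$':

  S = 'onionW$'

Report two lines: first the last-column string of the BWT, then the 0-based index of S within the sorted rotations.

Answer: Wnnooi$
6

Derivation:
All 7 rotations (rotation i = S[i:]+S[:i]):
  rot[0] = onionW$
  rot[1] = nionW$o
  rot[2] = ionW$on
  rot[3] = onW$oni
  rot[4] = nW$onio
  rot[5] = W$onion
  rot[6] = $onionW
Sorted (with $ < everything):
  sorted[0] = $onionW  (last char: 'W')
  sorted[1] = W$onion  (last char: 'n')
  sorted[2] = ionW$on  (last char: 'n')
  sorted[3] = nW$onio  (last char: 'o')
  sorted[4] = nionW$o  (last char: 'o')
  sorted[5] = onW$oni  (last char: 'i')
  sorted[6] = onionW$  (last char: '$')
Last column: Wnnooi$
Original string S is at sorted index 6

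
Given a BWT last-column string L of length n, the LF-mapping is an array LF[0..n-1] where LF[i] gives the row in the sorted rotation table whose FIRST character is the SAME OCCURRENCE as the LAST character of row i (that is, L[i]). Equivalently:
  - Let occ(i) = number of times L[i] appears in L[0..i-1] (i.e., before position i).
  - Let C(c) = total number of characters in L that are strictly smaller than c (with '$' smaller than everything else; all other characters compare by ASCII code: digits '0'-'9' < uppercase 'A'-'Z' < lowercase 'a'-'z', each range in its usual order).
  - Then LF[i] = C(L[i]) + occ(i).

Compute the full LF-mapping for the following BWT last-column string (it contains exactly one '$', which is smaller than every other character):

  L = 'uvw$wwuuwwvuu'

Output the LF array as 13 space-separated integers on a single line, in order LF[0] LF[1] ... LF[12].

Answer: 1 6 8 0 9 10 2 3 11 12 7 4 5

Derivation:
Char counts: '$':1, 'u':5, 'v':2, 'w':5
C (first-col start): C('$')=0, C('u')=1, C('v')=6, C('w')=8
L[0]='u': occ=0, LF[0]=C('u')+0=1+0=1
L[1]='v': occ=0, LF[1]=C('v')+0=6+0=6
L[2]='w': occ=0, LF[2]=C('w')+0=8+0=8
L[3]='$': occ=0, LF[3]=C('$')+0=0+0=0
L[4]='w': occ=1, LF[4]=C('w')+1=8+1=9
L[5]='w': occ=2, LF[5]=C('w')+2=8+2=10
L[6]='u': occ=1, LF[6]=C('u')+1=1+1=2
L[7]='u': occ=2, LF[7]=C('u')+2=1+2=3
L[8]='w': occ=3, LF[8]=C('w')+3=8+3=11
L[9]='w': occ=4, LF[9]=C('w')+4=8+4=12
L[10]='v': occ=1, LF[10]=C('v')+1=6+1=7
L[11]='u': occ=3, LF[11]=C('u')+3=1+3=4
L[12]='u': occ=4, LF[12]=C('u')+4=1+4=5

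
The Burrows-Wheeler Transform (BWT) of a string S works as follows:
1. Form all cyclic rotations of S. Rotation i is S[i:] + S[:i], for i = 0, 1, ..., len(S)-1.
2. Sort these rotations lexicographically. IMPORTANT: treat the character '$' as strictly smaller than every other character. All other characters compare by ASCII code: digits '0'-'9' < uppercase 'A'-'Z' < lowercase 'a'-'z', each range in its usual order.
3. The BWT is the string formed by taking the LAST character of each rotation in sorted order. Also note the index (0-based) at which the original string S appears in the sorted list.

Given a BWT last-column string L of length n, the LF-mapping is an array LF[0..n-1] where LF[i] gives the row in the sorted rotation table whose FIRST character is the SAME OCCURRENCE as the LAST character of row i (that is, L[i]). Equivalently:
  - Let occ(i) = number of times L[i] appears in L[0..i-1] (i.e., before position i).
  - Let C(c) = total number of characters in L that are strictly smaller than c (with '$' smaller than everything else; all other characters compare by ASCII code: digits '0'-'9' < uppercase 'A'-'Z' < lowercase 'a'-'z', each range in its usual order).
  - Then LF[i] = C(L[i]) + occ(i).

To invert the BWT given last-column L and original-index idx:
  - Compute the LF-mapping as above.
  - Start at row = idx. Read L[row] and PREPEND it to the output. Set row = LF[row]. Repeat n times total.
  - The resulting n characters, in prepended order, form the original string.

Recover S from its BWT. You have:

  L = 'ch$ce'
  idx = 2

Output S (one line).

LF mapping: 1 4 0 2 3
Walk LF starting at row 2, prepending L[row]:
  step 1: row=2, L[2]='$', prepend. Next row=LF[2]=0
  step 2: row=0, L[0]='c', prepend. Next row=LF[0]=1
  step 3: row=1, L[1]='h', prepend. Next row=LF[1]=4
  step 4: row=4, L[4]='e', prepend. Next row=LF[4]=3
  step 5: row=3, L[3]='c', prepend. Next row=LF[3]=2
Reversed output: cehc$

Answer: cehc$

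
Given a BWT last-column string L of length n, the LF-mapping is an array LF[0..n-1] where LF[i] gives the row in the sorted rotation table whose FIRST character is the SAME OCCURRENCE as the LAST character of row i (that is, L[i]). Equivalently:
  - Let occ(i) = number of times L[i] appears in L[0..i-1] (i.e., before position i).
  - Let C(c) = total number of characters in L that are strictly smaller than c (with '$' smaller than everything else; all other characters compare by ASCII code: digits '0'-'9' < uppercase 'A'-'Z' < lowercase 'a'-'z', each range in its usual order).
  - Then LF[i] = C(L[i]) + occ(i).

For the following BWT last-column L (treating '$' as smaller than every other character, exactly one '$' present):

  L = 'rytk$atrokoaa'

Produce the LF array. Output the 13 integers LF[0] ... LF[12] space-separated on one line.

Answer: 8 12 10 4 0 1 11 9 6 5 7 2 3

Derivation:
Char counts: '$':1, 'a':3, 'k':2, 'o':2, 'r':2, 't':2, 'y':1
C (first-col start): C('$')=0, C('a')=1, C('k')=4, C('o')=6, C('r')=8, C('t')=10, C('y')=12
L[0]='r': occ=0, LF[0]=C('r')+0=8+0=8
L[1]='y': occ=0, LF[1]=C('y')+0=12+0=12
L[2]='t': occ=0, LF[2]=C('t')+0=10+0=10
L[3]='k': occ=0, LF[3]=C('k')+0=4+0=4
L[4]='$': occ=0, LF[4]=C('$')+0=0+0=0
L[5]='a': occ=0, LF[5]=C('a')+0=1+0=1
L[6]='t': occ=1, LF[6]=C('t')+1=10+1=11
L[7]='r': occ=1, LF[7]=C('r')+1=8+1=9
L[8]='o': occ=0, LF[8]=C('o')+0=6+0=6
L[9]='k': occ=1, LF[9]=C('k')+1=4+1=5
L[10]='o': occ=1, LF[10]=C('o')+1=6+1=7
L[11]='a': occ=1, LF[11]=C('a')+1=1+1=2
L[12]='a': occ=2, LF[12]=C('a')+2=1+2=3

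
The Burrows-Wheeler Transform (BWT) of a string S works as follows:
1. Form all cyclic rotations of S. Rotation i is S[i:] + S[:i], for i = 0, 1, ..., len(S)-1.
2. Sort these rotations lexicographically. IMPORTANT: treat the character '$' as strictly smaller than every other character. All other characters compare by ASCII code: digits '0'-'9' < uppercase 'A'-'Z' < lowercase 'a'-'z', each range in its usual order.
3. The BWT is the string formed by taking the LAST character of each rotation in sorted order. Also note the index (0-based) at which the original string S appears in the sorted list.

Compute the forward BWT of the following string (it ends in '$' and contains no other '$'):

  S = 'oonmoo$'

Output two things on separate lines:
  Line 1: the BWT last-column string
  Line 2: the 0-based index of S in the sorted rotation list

Answer: onooom$
6

Derivation:
All 7 rotations (rotation i = S[i:]+S[:i]):
  rot[0] = oonmoo$
  rot[1] = onmoo$o
  rot[2] = nmoo$oo
  rot[3] = moo$oon
  rot[4] = oo$oonm
  rot[5] = o$oonmo
  rot[6] = $oonmoo
Sorted (with $ < everything):
  sorted[0] = $oonmoo  (last char: 'o')
  sorted[1] = moo$oon  (last char: 'n')
  sorted[2] = nmoo$oo  (last char: 'o')
  sorted[3] = o$oonmo  (last char: 'o')
  sorted[4] = onmoo$o  (last char: 'o')
  sorted[5] = oo$oonm  (last char: 'm')
  sorted[6] = oonmoo$  (last char: '$')
Last column: onooom$
Original string S is at sorted index 6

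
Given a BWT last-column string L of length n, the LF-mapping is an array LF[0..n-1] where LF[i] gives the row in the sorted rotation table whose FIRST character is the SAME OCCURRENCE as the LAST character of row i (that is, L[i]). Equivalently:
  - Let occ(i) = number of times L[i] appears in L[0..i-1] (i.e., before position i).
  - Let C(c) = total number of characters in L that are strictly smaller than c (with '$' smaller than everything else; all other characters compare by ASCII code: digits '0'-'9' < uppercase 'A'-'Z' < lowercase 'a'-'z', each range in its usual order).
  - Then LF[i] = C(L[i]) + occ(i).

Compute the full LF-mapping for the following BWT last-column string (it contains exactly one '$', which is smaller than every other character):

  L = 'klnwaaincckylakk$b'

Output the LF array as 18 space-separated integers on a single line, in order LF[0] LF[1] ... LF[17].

Answer: 8 12 14 16 1 2 7 15 5 6 9 17 13 3 10 11 0 4

Derivation:
Char counts: '$':1, 'a':3, 'b':1, 'c':2, 'i':1, 'k':4, 'l':2, 'n':2, 'w':1, 'y':1
C (first-col start): C('$')=0, C('a')=1, C('b')=4, C('c')=5, C('i')=7, C('k')=8, C('l')=12, C('n')=14, C('w')=16, C('y')=17
L[0]='k': occ=0, LF[0]=C('k')+0=8+0=8
L[1]='l': occ=0, LF[1]=C('l')+0=12+0=12
L[2]='n': occ=0, LF[2]=C('n')+0=14+0=14
L[3]='w': occ=0, LF[3]=C('w')+0=16+0=16
L[4]='a': occ=0, LF[4]=C('a')+0=1+0=1
L[5]='a': occ=1, LF[5]=C('a')+1=1+1=2
L[6]='i': occ=0, LF[6]=C('i')+0=7+0=7
L[7]='n': occ=1, LF[7]=C('n')+1=14+1=15
L[8]='c': occ=0, LF[8]=C('c')+0=5+0=5
L[9]='c': occ=1, LF[9]=C('c')+1=5+1=6
L[10]='k': occ=1, LF[10]=C('k')+1=8+1=9
L[11]='y': occ=0, LF[11]=C('y')+0=17+0=17
L[12]='l': occ=1, LF[12]=C('l')+1=12+1=13
L[13]='a': occ=2, LF[13]=C('a')+2=1+2=3
L[14]='k': occ=2, LF[14]=C('k')+2=8+2=10
L[15]='k': occ=3, LF[15]=C('k')+3=8+3=11
L[16]='$': occ=0, LF[16]=C('$')+0=0+0=0
L[17]='b': occ=0, LF[17]=C('b')+0=4+0=4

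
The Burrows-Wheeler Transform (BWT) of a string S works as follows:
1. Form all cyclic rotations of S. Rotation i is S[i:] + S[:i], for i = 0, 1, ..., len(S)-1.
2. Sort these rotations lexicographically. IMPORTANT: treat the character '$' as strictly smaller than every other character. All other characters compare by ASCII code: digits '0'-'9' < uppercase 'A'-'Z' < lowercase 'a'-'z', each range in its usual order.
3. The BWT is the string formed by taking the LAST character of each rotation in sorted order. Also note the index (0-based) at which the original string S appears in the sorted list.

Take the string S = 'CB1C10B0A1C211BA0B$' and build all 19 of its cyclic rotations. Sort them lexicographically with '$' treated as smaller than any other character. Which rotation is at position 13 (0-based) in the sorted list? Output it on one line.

All 19 rotations (rotation i = S[i:]+S[:i]):
  rot[0] = CB1C10B0A1C211BA0B$
  rot[1] = B1C10B0A1C211BA0B$C
  rot[2] = 1C10B0A1C211BA0B$CB
  rot[3] = C10B0A1C211BA0B$CB1
  rot[4] = 10B0A1C211BA0B$CB1C
  rot[5] = 0B0A1C211BA0B$CB1C1
  rot[6] = B0A1C211BA0B$CB1C10
  rot[7] = 0A1C211BA0B$CB1C10B
  rot[8] = A1C211BA0B$CB1C10B0
  rot[9] = 1C211BA0B$CB1C10B0A
  rot[10] = C211BA0B$CB1C10B0A1
  rot[11] = 211BA0B$CB1C10B0A1C
  rot[12] = 11BA0B$CB1C10B0A1C2
  rot[13] = 1BA0B$CB1C10B0A1C21
  rot[14] = BA0B$CB1C10B0A1C211
  rot[15] = A0B$CB1C10B0A1C211B
  rot[16] = 0B$CB1C10B0A1C211BA
  rot[17] = B$CB1C10B0A1C211BA0
  rot[18] = $CB1C10B0A1C211BA0B
Sorted (with $ < everything):
  sorted[0] = $CB1C10B0A1C211BA0B
  sorted[1] = 0A1C211BA0B$CB1C10B
  sorted[2] = 0B$CB1C10B0A1C211BA
  sorted[3] = 0B0A1C211BA0B$CB1C1
  sorted[4] = 10B0A1C211BA0B$CB1C
  sorted[5] = 11BA0B$CB1C10B0A1C2
  sorted[6] = 1BA0B$CB1C10B0A1C21
  sorted[7] = 1C10B0A1C211BA0B$CB
  sorted[8] = 1C211BA0B$CB1C10B0A
  sorted[9] = 211BA0B$CB1C10B0A1C
  sorted[10] = A0B$CB1C10B0A1C211B
  sorted[11] = A1C211BA0B$CB1C10B0
  sorted[12] = B$CB1C10B0A1C211BA0
  sorted[13] = B0A1C211BA0B$CB1C10
  sorted[14] = B1C10B0A1C211BA0B$C
  sorted[15] = BA0B$CB1C10B0A1C211
  sorted[16] = C10B0A1C211BA0B$CB1
  sorted[17] = C211BA0B$CB1C10B0A1
  sorted[18] = CB1C10B0A1C211BA0B$
sorted[13] = B0A1C211BA0B$CB1C10

Answer: B0A1C211BA0B$CB1C10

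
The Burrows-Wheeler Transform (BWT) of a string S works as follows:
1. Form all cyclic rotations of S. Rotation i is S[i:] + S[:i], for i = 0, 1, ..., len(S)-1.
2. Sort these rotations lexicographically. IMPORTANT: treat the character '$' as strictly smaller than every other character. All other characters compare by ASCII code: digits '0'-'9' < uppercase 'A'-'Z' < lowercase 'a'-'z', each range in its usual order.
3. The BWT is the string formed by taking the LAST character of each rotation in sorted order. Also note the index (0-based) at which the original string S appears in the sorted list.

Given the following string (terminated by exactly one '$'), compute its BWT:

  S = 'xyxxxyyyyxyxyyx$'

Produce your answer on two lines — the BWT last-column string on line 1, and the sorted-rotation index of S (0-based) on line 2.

Answer: xyyx$yyxyxyxxyyx
4

Derivation:
All 16 rotations (rotation i = S[i:]+S[:i]):
  rot[0] = xyxxxyyyyxyxyyx$
  rot[1] = yxxxyyyyxyxyyx$x
  rot[2] = xxxyyyyxyxyyx$xy
  rot[3] = xxyyyyxyxyyx$xyx
  rot[4] = xyyyyxyxyyx$xyxx
  rot[5] = yyyyxyxyyx$xyxxx
  rot[6] = yyyxyxyyx$xyxxxy
  rot[7] = yyxyxyyx$xyxxxyy
  rot[8] = yxyxyyx$xyxxxyyy
  rot[9] = xyxyyx$xyxxxyyyy
  rot[10] = yxyyx$xyxxxyyyyx
  rot[11] = xyyx$xyxxxyyyyxy
  rot[12] = yyx$xyxxxyyyyxyx
  rot[13] = yx$xyxxxyyyyxyxy
  rot[14] = x$xyxxxyyyyxyxyy
  rot[15] = $xyxxxyyyyxyxyyx
Sorted (with $ < everything):
  sorted[0] = $xyxxxyyyyxyxyyx  (last char: 'x')
  sorted[1] = x$xyxxxyyyyxyxyy  (last char: 'y')
  sorted[2] = xxxyyyyxyxyyx$xy  (last char: 'y')
  sorted[3] = xxyyyyxyxyyx$xyx  (last char: 'x')
  sorted[4] = xyxxxyyyyxyxyyx$  (last char: '$')
  sorted[5] = xyxyyx$xyxxxyyyy  (last char: 'y')
  sorted[6] = xyyx$xyxxxyyyyxy  (last char: 'y')
  sorted[7] = xyyyyxyxyyx$xyxx  (last char: 'x')
  sorted[8] = yx$xyxxxyyyyxyxy  (last char: 'y')
  sorted[9] = yxxxyyyyxyxyyx$x  (last char: 'x')
  sorted[10] = yxyxyyx$xyxxxyyy  (last char: 'y')
  sorted[11] = yxyyx$xyxxxyyyyx  (last char: 'x')
  sorted[12] = yyx$xyxxxyyyyxyx  (last char: 'x')
  sorted[13] = yyxyxyyx$xyxxxyy  (last char: 'y')
  sorted[14] = yyyxyxyyx$xyxxxy  (last char: 'y')
  sorted[15] = yyyyxyxyyx$xyxxx  (last char: 'x')
Last column: xyyx$yyxyxyxxyyx
Original string S is at sorted index 4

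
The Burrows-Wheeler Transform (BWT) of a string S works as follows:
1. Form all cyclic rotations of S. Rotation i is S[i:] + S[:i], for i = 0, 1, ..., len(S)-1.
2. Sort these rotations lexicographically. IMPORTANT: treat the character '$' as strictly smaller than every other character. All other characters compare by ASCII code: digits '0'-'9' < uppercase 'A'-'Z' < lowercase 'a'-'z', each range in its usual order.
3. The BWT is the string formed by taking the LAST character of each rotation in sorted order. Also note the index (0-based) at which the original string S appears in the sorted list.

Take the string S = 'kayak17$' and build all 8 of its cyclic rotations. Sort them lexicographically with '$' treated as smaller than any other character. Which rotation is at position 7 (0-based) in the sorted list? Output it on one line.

Answer: yak17$ka

Derivation:
All 8 rotations (rotation i = S[i:]+S[:i]):
  rot[0] = kayak17$
  rot[1] = ayak17$k
  rot[2] = yak17$ka
  rot[3] = ak17$kay
  rot[4] = k17$kaya
  rot[5] = 17$kayak
  rot[6] = 7$kayak1
  rot[7] = $kayak17
Sorted (with $ < everything):
  sorted[0] = $kayak17
  sorted[1] = 17$kayak
  sorted[2] = 7$kayak1
  sorted[3] = ak17$kay
  sorted[4] = ayak17$k
  sorted[5] = k17$kaya
  sorted[6] = kayak17$
  sorted[7] = yak17$ka
sorted[7] = yak17$ka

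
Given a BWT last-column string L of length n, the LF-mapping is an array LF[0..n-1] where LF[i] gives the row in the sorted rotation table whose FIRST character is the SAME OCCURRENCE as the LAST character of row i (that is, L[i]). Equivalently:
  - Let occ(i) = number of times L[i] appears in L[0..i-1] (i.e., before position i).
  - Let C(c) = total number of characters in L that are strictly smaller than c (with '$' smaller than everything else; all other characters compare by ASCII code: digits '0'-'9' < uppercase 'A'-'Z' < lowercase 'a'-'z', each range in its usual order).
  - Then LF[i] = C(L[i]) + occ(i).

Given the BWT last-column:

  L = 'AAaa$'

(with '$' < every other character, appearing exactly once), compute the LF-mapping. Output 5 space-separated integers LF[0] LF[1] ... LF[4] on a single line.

Answer: 1 2 3 4 0

Derivation:
Char counts: '$':1, 'A':2, 'a':2
C (first-col start): C('$')=0, C('A')=1, C('a')=3
L[0]='A': occ=0, LF[0]=C('A')+0=1+0=1
L[1]='A': occ=1, LF[1]=C('A')+1=1+1=2
L[2]='a': occ=0, LF[2]=C('a')+0=3+0=3
L[3]='a': occ=1, LF[3]=C('a')+1=3+1=4
L[4]='$': occ=0, LF[4]=C('$')+0=0+0=0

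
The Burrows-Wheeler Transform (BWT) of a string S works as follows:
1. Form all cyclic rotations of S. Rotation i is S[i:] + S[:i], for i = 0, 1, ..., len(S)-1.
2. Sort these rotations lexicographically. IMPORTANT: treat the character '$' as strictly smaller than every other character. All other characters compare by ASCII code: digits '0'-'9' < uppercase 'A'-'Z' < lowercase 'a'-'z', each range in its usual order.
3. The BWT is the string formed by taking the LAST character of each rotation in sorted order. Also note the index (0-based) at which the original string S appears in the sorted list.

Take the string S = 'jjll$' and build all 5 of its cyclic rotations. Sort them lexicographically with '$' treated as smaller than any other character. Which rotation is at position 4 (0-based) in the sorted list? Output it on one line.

Answer: ll$jj

Derivation:
All 5 rotations (rotation i = S[i:]+S[:i]):
  rot[0] = jjll$
  rot[1] = jll$j
  rot[2] = ll$jj
  rot[3] = l$jjl
  rot[4] = $jjll
Sorted (with $ < everything):
  sorted[0] = $jjll
  sorted[1] = jjll$
  sorted[2] = jll$j
  sorted[3] = l$jjl
  sorted[4] = ll$jj
sorted[4] = ll$jj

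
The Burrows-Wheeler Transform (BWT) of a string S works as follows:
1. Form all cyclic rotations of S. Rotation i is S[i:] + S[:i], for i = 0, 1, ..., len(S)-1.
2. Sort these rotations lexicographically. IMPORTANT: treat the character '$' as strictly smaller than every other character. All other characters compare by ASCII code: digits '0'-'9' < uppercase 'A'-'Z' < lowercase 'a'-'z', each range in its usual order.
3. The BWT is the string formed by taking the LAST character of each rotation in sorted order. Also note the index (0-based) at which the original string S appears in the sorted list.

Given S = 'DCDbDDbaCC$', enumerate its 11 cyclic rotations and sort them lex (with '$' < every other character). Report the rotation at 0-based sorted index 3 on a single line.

Answer: CDbDDbaCC$D

Derivation:
All 11 rotations (rotation i = S[i:]+S[:i]):
  rot[0] = DCDbDDbaCC$
  rot[1] = CDbDDbaCC$D
  rot[2] = DbDDbaCC$DC
  rot[3] = bDDbaCC$DCD
  rot[4] = DDbaCC$DCDb
  rot[5] = DbaCC$DCDbD
  rot[6] = baCC$DCDbDD
  rot[7] = aCC$DCDbDDb
  rot[8] = CC$DCDbDDba
  rot[9] = C$DCDbDDbaC
  rot[10] = $DCDbDDbaCC
Sorted (with $ < everything):
  sorted[0] = $DCDbDDbaCC
  sorted[1] = C$DCDbDDbaC
  sorted[2] = CC$DCDbDDba
  sorted[3] = CDbDDbaCC$D
  sorted[4] = DCDbDDbaCC$
  sorted[5] = DDbaCC$DCDb
  sorted[6] = DbDDbaCC$DC
  sorted[7] = DbaCC$DCDbD
  sorted[8] = aCC$DCDbDDb
  sorted[9] = bDDbaCC$DCD
  sorted[10] = baCC$DCDbDD
sorted[3] = CDbDDbaCC$D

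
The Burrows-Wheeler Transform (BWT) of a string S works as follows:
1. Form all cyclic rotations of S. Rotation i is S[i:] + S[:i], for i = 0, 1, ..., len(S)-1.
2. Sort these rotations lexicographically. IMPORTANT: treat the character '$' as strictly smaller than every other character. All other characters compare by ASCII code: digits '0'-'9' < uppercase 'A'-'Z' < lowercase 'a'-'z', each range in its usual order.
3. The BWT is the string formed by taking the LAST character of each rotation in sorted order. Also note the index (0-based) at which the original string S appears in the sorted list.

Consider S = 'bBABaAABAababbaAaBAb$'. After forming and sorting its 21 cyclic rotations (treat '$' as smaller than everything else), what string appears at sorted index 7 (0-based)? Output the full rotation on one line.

Answer: BABaAABAababbaAaBAb$b

Derivation:
All 21 rotations (rotation i = S[i:]+S[:i]):
  rot[0] = bBABaAABAababbaAaBAb$
  rot[1] = BABaAABAababbaAaBAb$b
  rot[2] = ABaAABAababbaAaBAb$bB
  rot[3] = BaAABAababbaAaBAb$bBA
  rot[4] = aAABAababbaAaBAb$bBAB
  rot[5] = AABAababbaAaBAb$bBABa
  rot[6] = ABAababbaAaBAb$bBABaA
  rot[7] = BAababbaAaBAb$bBABaAA
  rot[8] = AababbaAaBAb$bBABaAAB
  rot[9] = ababbaAaBAb$bBABaAABA
  rot[10] = babbaAaBAb$bBABaAABAa
  rot[11] = abbaAaBAb$bBABaAABAab
  rot[12] = bbaAaBAb$bBABaAABAaba
  rot[13] = baAaBAb$bBABaAABAabab
  rot[14] = aAaBAb$bBABaAABAababb
  rot[15] = AaBAb$bBABaAABAababba
  rot[16] = aBAb$bBABaAABAababbaA
  rot[17] = BAb$bBABaAABAababbaAa
  rot[18] = Ab$bBABaAABAababbaAaB
  rot[19] = b$bBABaAABAababbaAaBA
  rot[20] = $bBABaAABAababbaAaBAb
Sorted (with $ < everything):
  sorted[0] = $bBABaAABAababbaAaBAb
  sorted[1] = AABAababbaAaBAb$bBABa
  sorted[2] = ABAababbaAaBAb$bBABaA
  sorted[3] = ABaAABAababbaAaBAb$bB
  sorted[4] = AaBAb$bBABaAABAababba
  sorted[5] = AababbaAaBAb$bBABaAAB
  sorted[6] = Ab$bBABaAABAababbaAaB
  sorted[7] = BABaAABAababbaAaBAb$b
  sorted[8] = BAababbaAaBAb$bBABaAA
  sorted[9] = BAb$bBABaAABAababbaAa
  sorted[10] = BaAABAababbaAaBAb$bBA
  sorted[11] = aAABAababbaAaBAb$bBAB
  sorted[12] = aAaBAb$bBABaAABAababb
  sorted[13] = aBAb$bBABaAABAababbaA
  sorted[14] = ababbaAaBAb$bBABaAABA
  sorted[15] = abbaAaBAb$bBABaAABAab
  sorted[16] = b$bBABaAABAababbaAaBA
  sorted[17] = bBABaAABAababbaAaBAb$
  sorted[18] = baAaBAb$bBABaAABAabab
  sorted[19] = babbaAaBAb$bBABaAABAa
  sorted[20] = bbaAaBAb$bBABaAABAaba
sorted[7] = BABaAABAababbaAaBAb$b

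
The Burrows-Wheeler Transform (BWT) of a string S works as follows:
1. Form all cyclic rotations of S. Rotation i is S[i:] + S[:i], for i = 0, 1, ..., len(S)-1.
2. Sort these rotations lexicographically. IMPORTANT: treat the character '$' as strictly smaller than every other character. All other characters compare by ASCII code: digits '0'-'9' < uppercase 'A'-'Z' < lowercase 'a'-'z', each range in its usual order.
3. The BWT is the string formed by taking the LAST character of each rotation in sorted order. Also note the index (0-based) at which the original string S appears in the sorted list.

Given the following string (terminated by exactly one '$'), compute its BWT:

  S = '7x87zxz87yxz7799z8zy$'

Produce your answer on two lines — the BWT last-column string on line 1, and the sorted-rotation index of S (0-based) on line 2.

All 21 rotations (rotation i = S[i:]+S[:i]):
  rot[0] = 7x87zxz87yxz7799z8zy$
  rot[1] = x87zxz87yxz7799z8zy$7
  rot[2] = 87zxz87yxz7799z8zy$7x
  rot[3] = 7zxz87yxz7799z8zy$7x8
  rot[4] = zxz87yxz7799z8zy$7x87
  rot[5] = xz87yxz7799z8zy$7x87z
  rot[6] = z87yxz7799z8zy$7x87zx
  rot[7] = 87yxz7799z8zy$7x87zxz
  rot[8] = 7yxz7799z8zy$7x87zxz8
  rot[9] = yxz7799z8zy$7x87zxz87
  rot[10] = xz7799z8zy$7x87zxz87y
  rot[11] = z7799z8zy$7x87zxz87yx
  rot[12] = 7799z8zy$7x87zxz87yxz
  rot[13] = 799z8zy$7x87zxz87yxz7
  rot[14] = 99z8zy$7x87zxz87yxz77
  rot[15] = 9z8zy$7x87zxz87yxz779
  rot[16] = z8zy$7x87zxz87yxz7799
  rot[17] = 8zy$7x87zxz87yxz7799z
  rot[18] = zy$7x87zxz87yxz7799z8
  rot[19] = y$7x87zxz87yxz7799z8z
  rot[20] = $7x87zxz87yxz7799z8zy
Sorted (with $ < everything):
  sorted[0] = $7x87zxz87yxz7799z8zy  (last char: 'y')
  sorted[1] = 7799z8zy$7x87zxz87yxz  (last char: 'z')
  sorted[2] = 799z8zy$7x87zxz87yxz7  (last char: '7')
  sorted[3] = 7x87zxz87yxz7799z8zy$  (last char: '$')
  sorted[4] = 7yxz7799z8zy$7x87zxz8  (last char: '8')
  sorted[5] = 7zxz87yxz7799z8zy$7x8  (last char: '8')
  sorted[6] = 87yxz7799z8zy$7x87zxz  (last char: 'z')
  sorted[7] = 87zxz87yxz7799z8zy$7x  (last char: 'x')
  sorted[8] = 8zy$7x87zxz87yxz7799z  (last char: 'z')
  sorted[9] = 99z8zy$7x87zxz87yxz77  (last char: '7')
  sorted[10] = 9z8zy$7x87zxz87yxz779  (last char: '9')
  sorted[11] = x87zxz87yxz7799z8zy$7  (last char: '7')
  sorted[12] = xz7799z8zy$7x87zxz87y  (last char: 'y')
  sorted[13] = xz87yxz7799z8zy$7x87z  (last char: 'z')
  sorted[14] = y$7x87zxz87yxz7799z8z  (last char: 'z')
  sorted[15] = yxz7799z8zy$7x87zxz87  (last char: '7')
  sorted[16] = z7799z8zy$7x87zxz87yx  (last char: 'x')
  sorted[17] = z87yxz7799z8zy$7x87zx  (last char: 'x')
  sorted[18] = z8zy$7x87zxz87yxz7799  (last char: '9')
  sorted[19] = zxz87yxz7799z8zy$7x87  (last char: '7')
  sorted[20] = zy$7x87zxz87yxz7799z8  (last char: '8')
Last column: yz7$88zxz797yzz7xx978
Original string S is at sorted index 3

Answer: yz7$88zxz797yzz7xx978
3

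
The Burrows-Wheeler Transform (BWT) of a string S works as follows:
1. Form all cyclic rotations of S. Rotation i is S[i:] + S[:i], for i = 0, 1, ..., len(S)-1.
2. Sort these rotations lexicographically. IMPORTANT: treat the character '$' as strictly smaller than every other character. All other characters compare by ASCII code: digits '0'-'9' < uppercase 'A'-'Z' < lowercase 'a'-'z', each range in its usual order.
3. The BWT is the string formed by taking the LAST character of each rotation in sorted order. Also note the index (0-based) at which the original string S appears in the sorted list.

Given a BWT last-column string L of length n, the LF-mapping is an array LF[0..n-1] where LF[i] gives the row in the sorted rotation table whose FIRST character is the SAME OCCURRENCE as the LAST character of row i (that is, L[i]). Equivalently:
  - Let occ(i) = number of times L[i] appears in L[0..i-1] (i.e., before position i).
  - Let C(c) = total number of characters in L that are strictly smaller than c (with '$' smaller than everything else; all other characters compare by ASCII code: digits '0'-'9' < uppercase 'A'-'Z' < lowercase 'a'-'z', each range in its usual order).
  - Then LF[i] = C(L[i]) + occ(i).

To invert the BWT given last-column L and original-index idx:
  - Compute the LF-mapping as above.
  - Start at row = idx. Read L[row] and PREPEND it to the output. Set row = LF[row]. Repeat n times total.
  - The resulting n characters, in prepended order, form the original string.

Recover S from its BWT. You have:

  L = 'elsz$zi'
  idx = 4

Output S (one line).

Answer: sizzle$

Derivation:
LF mapping: 1 3 4 5 0 6 2
Walk LF starting at row 4, prepending L[row]:
  step 1: row=4, L[4]='$', prepend. Next row=LF[4]=0
  step 2: row=0, L[0]='e', prepend. Next row=LF[0]=1
  step 3: row=1, L[1]='l', prepend. Next row=LF[1]=3
  step 4: row=3, L[3]='z', prepend. Next row=LF[3]=5
  step 5: row=5, L[5]='z', prepend. Next row=LF[5]=6
  step 6: row=6, L[6]='i', prepend. Next row=LF[6]=2
  step 7: row=2, L[2]='s', prepend. Next row=LF[2]=4
Reversed output: sizzle$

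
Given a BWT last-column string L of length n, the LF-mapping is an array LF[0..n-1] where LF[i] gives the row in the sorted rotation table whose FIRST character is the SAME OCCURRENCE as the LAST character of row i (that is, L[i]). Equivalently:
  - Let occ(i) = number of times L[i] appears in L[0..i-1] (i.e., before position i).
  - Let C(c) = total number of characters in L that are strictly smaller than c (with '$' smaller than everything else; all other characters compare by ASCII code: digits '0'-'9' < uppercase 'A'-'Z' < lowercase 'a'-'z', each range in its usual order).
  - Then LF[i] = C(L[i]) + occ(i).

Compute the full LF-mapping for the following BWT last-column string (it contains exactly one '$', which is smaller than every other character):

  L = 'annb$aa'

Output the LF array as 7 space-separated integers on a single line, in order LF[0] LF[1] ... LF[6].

Answer: 1 5 6 4 0 2 3

Derivation:
Char counts: '$':1, 'a':3, 'b':1, 'n':2
C (first-col start): C('$')=0, C('a')=1, C('b')=4, C('n')=5
L[0]='a': occ=0, LF[0]=C('a')+0=1+0=1
L[1]='n': occ=0, LF[1]=C('n')+0=5+0=5
L[2]='n': occ=1, LF[2]=C('n')+1=5+1=6
L[3]='b': occ=0, LF[3]=C('b')+0=4+0=4
L[4]='$': occ=0, LF[4]=C('$')+0=0+0=0
L[5]='a': occ=1, LF[5]=C('a')+1=1+1=2
L[6]='a': occ=2, LF[6]=C('a')+2=1+2=3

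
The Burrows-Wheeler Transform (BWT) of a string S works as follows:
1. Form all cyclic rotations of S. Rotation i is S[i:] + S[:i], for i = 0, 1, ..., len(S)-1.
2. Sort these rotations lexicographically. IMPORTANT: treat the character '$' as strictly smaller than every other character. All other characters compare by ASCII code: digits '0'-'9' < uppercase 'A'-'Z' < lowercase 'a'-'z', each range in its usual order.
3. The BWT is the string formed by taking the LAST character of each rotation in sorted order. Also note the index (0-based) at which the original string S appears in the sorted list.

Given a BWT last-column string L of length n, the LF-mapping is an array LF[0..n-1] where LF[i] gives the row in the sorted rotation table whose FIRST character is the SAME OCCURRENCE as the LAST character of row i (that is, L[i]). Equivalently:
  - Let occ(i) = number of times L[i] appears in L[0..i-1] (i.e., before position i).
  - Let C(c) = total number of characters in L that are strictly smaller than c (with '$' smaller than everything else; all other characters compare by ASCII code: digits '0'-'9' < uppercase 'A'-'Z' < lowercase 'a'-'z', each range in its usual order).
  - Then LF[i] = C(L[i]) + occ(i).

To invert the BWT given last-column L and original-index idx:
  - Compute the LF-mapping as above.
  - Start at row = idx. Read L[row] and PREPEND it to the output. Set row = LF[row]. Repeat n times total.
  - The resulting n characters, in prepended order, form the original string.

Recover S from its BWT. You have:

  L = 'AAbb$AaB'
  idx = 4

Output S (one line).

Answer: BbAabAA$

Derivation:
LF mapping: 1 2 6 7 0 3 5 4
Walk LF starting at row 4, prepending L[row]:
  step 1: row=4, L[4]='$', prepend. Next row=LF[4]=0
  step 2: row=0, L[0]='A', prepend. Next row=LF[0]=1
  step 3: row=1, L[1]='A', prepend. Next row=LF[1]=2
  step 4: row=2, L[2]='b', prepend. Next row=LF[2]=6
  step 5: row=6, L[6]='a', prepend. Next row=LF[6]=5
  step 6: row=5, L[5]='A', prepend. Next row=LF[5]=3
  step 7: row=3, L[3]='b', prepend. Next row=LF[3]=7
  step 8: row=7, L[7]='B', prepend. Next row=LF[7]=4
Reversed output: BbAabAA$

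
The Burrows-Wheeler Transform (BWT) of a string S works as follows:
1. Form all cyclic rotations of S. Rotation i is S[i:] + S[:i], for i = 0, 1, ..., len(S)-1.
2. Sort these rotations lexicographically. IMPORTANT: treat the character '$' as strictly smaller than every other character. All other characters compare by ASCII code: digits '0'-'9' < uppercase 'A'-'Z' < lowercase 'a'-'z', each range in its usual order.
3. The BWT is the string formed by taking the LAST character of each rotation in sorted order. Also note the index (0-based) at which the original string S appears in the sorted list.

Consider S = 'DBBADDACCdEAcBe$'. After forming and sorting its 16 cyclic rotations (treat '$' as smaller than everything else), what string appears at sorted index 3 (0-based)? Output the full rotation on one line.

All 16 rotations (rotation i = S[i:]+S[:i]):
  rot[0] = DBBADDACCdEAcBe$
  rot[1] = BBADDACCdEAcBe$D
  rot[2] = BADDACCdEAcBe$DB
  rot[3] = ADDACCdEAcBe$DBB
  rot[4] = DDACCdEAcBe$DBBA
  rot[5] = DACCdEAcBe$DBBAD
  rot[6] = ACCdEAcBe$DBBADD
  rot[7] = CCdEAcBe$DBBADDA
  rot[8] = CdEAcBe$DBBADDAC
  rot[9] = dEAcBe$DBBADDACC
  rot[10] = EAcBe$DBBADDACCd
  rot[11] = AcBe$DBBADDACCdE
  rot[12] = cBe$DBBADDACCdEA
  rot[13] = Be$DBBADDACCdEAc
  rot[14] = e$DBBADDACCdEAcB
  rot[15] = $DBBADDACCdEAcBe
Sorted (with $ < everything):
  sorted[0] = $DBBADDACCdEAcBe
  sorted[1] = ACCdEAcBe$DBBADD
  sorted[2] = ADDACCdEAcBe$DBB
  sorted[3] = AcBe$DBBADDACCdE
  sorted[4] = BADDACCdEAcBe$DB
  sorted[5] = BBADDACCdEAcBe$D
  sorted[6] = Be$DBBADDACCdEAc
  sorted[7] = CCdEAcBe$DBBADDA
  sorted[8] = CdEAcBe$DBBADDAC
  sorted[9] = DACCdEAcBe$DBBAD
  sorted[10] = DBBADDACCdEAcBe$
  sorted[11] = DDACCdEAcBe$DBBA
  sorted[12] = EAcBe$DBBADDACCd
  sorted[13] = cBe$DBBADDACCdEA
  sorted[14] = dEAcBe$DBBADDACC
  sorted[15] = e$DBBADDACCdEAcB
sorted[3] = AcBe$DBBADDACCdE

Answer: AcBe$DBBADDACCdE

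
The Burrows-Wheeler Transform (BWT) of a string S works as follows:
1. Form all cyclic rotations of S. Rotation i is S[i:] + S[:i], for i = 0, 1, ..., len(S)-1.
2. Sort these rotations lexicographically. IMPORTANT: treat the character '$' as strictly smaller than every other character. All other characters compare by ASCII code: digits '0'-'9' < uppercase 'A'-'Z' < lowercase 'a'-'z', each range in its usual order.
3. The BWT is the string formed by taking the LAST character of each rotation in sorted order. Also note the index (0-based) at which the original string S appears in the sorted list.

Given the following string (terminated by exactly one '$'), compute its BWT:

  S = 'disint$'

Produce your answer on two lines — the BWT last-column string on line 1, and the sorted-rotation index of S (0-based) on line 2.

Answer: t$sdiin
1

Derivation:
All 7 rotations (rotation i = S[i:]+S[:i]):
  rot[0] = disint$
  rot[1] = isint$d
  rot[2] = sint$di
  rot[3] = int$dis
  rot[4] = nt$disi
  rot[5] = t$disin
  rot[6] = $disint
Sorted (with $ < everything):
  sorted[0] = $disint  (last char: 't')
  sorted[1] = disint$  (last char: '$')
  sorted[2] = int$dis  (last char: 's')
  sorted[3] = isint$d  (last char: 'd')
  sorted[4] = nt$disi  (last char: 'i')
  sorted[5] = sint$di  (last char: 'i')
  sorted[6] = t$disin  (last char: 'n')
Last column: t$sdiin
Original string S is at sorted index 1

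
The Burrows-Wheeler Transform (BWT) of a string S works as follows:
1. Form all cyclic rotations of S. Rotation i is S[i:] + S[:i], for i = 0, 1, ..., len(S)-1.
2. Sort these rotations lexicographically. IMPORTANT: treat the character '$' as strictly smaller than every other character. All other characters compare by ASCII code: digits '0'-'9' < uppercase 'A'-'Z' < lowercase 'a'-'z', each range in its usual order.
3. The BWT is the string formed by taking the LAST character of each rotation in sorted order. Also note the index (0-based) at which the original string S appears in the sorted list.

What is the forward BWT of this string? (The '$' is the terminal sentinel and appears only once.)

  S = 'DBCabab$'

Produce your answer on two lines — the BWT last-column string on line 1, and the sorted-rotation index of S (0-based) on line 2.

Answer: bDB$bCaa
3

Derivation:
All 8 rotations (rotation i = S[i:]+S[:i]):
  rot[0] = DBCabab$
  rot[1] = BCabab$D
  rot[2] = Cabab$DB
  rot[3] = abab$DBC
  rot[4] = bab$DBCa
  rot[5] = ab$DBCab
  rot[6] = b$DBCaba
  rot[7] = $DBCabab
Sorted (with $ < everything):
  sorted[0] = $DBCabab  (last char: 'b')
  sorted[1] = BCabab$D  (last char: 'D')
  sorted[2] = Cabab$DB  (last char: 'B')
  sorted[3] = DBCabab$  (last char: '$')
  sorted[4] = ab$DBCab  (last char: 'b')
  sorted[5] = abab$DBC  (last char: 'C')
  sorted[6] = b$DBCaba  (last char: 'a')
  sorted[7] = bab$DBCa  (last char: 'a')
Last column: bDB$bCaa
Original string S is at sorted index 3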